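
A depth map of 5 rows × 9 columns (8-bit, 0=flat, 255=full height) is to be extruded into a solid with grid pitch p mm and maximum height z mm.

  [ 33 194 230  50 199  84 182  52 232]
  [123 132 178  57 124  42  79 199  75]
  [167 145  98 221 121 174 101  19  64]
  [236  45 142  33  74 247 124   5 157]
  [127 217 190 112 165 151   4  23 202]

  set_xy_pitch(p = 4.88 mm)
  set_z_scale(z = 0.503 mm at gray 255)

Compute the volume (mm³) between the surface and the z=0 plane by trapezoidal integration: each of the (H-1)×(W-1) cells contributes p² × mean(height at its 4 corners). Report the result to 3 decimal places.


height_mm = gray/255 × 0.503; cell vol = 4.88² × mean(4 corners)
unit = 4.88² × 0.503 / (4×255) = 0.0117438 mm³ per gray-sum
row 0: Σ corner-gray over 8 cells = 4067  → 47.7619
row 1: Σ corner-gray over 8 cells = 3809  → 44.7320
row 2: Σ corner-gray over 8 cells = 3722  → 43.7103
row 3: Σ corner-gray over 8 cells = 3786  → 44.4619
Σ rows: total corner-gray = 15384  → 180.6661 mm³

180.666


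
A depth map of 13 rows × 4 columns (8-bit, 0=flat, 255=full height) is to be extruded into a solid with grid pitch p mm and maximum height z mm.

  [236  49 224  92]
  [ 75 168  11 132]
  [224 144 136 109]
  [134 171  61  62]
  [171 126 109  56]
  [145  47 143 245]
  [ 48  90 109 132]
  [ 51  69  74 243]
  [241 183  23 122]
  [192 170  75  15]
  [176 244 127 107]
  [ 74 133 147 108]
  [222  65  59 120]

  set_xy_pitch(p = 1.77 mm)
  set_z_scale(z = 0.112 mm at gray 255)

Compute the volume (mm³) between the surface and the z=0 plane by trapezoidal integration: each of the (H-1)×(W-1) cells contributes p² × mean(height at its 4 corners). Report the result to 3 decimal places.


5.995

height_mm = gray/255 × 0.112; cell vol = 1.77² × mean(4 corners)
unit = 1.77² × 0.112 / (4×255) = 0.000344005 mm³ per gray-sum
row 0: Σ corner-gray over 3 cells = 1439  → 0.4950
row 1: Σ corner-gray over 3 cells = 1458  → 0.5016
row 2: Σ corner-gray over 3 cells = 1553  → 0.5342
row 3: Σ corner-gray over 3 cells = 1357  → 0.4668
row 4: Σ corner-gray over 3 cells = 1467  → 0.5047
row 5: Σ corner-gray over 3 cells = 1348  → 0.4637
row 6: Σ corner-gray over 3 cells = 1158  → 0.3984
row 7: Σ corner-gray over 3 cells = 1355  → 0.4661
row 8: Σ corner-gray over 3 cells = 1472  → 0.5064
row 9: Σ corner-gray over 3 cells = 1722  → 0.5924
row 10: Σ corner-gray over 3 cells = 1767  → 0.6079
row 11: Σ corner-gray over 3 cells = 1332  → 0.4582
Σ rows: total corner-gray = 17428  → 5.9953 mm³


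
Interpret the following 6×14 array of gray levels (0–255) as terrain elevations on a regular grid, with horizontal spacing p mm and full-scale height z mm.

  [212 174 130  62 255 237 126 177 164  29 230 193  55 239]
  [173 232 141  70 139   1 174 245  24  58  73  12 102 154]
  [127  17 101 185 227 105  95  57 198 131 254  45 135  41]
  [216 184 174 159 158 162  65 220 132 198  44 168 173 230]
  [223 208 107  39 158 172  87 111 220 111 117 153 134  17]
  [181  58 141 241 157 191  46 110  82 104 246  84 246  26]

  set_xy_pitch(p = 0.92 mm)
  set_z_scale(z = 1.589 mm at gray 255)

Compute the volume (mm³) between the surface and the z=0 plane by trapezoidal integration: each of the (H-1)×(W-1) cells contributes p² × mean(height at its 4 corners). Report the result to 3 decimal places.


height_mm = gray/255 × 1.589; cell vol = 0.92² × mean(4 corners)
unit = 0.92² × 1.589 / (4×255) = 0.00131856 mm³ per gray-sum
row 0: Σ corner-gray over 13 cells = 6984  → 9.2088
row 1: Σ corner-gray over 13 cells = 6137  → 8.0920
row 2: Σ corner-gray over 13 cells = 7388  → 9.7415
row 3: Σ corner-gray over 13 cells = 7594  → 10.0131
row 4: Σ corner-gray over 13 cells = 7093  → 9.3525
Σ rows: total corner-gray = 35196  → 46.4080 mm³

46.408


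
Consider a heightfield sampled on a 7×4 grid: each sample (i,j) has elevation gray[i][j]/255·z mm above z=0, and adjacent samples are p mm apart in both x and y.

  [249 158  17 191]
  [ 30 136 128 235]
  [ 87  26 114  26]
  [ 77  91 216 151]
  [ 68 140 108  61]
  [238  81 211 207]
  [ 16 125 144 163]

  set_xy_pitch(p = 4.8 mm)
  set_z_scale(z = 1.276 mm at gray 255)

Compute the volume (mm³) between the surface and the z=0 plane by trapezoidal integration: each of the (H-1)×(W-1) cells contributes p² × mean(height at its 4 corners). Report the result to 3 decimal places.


255.685

height_mm = gray/255 × 1.276; cell vol = 4.8² × mean(4 corners)
unit = 4.8² × 1.276 / (4×255) = 0.0288226 mm³ per gray-sum
row 0: Σ corner-gray over 3 cells = 1583  → 45.6262
row 1: Σ corner-gray over 3 cells = 1186  → 34.1836
row 2: Σ corner-gray over 3 cells = 1235  → 35.5959
row 3: Σ corner-gray over 3 cells = 1467  → 42.2827
row 4: Σ corner-gray over 3 cells = 1654  → 47.6726
row 5: Σ corner-gray over 3 cells = 1746  → 50.3242
Σ rows: total corner-gray = 8871  → 255.6852 mm³


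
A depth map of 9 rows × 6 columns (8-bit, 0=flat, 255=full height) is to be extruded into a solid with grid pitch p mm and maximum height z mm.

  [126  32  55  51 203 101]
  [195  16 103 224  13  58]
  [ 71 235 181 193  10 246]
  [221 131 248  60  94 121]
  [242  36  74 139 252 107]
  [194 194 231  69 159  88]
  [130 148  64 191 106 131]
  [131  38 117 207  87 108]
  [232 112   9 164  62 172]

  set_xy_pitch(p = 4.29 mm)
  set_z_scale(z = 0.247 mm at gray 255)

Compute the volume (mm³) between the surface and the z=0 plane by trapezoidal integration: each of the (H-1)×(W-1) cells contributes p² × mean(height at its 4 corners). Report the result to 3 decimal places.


91.687

height_mm = gray/255 × 0.247; cell vol = 4.29² × mean(4 corners)
unit = 4.29² × 0.247 / (4×255) = 0.00445668 mm³ per gray-sum
row 0: Σ corner-gray over 5 cells = 1874  → 8.3518
row 1: Σ corner-gray over 5 cells = 2520  → 11.2308
row 2: Σ corner-gray over 5 cells = 2963  → 13.2051
row 3: Σ corner-gray over 5 cells = 2759  → 12.2960
row 4: Σ corner-gray over 5 cells = 2939  → 13.0982
row 5: Σ corner-gray over 5 cells = 2867  → 12.7773
row 6: Σ corner-gray over 5 cells = 2416  → 10.7673
row 7: Σ corner-gray over 5 cells = 2235  → 9.9607
Σ rows: total corner-gray = 20573  → 91.6873 mm³


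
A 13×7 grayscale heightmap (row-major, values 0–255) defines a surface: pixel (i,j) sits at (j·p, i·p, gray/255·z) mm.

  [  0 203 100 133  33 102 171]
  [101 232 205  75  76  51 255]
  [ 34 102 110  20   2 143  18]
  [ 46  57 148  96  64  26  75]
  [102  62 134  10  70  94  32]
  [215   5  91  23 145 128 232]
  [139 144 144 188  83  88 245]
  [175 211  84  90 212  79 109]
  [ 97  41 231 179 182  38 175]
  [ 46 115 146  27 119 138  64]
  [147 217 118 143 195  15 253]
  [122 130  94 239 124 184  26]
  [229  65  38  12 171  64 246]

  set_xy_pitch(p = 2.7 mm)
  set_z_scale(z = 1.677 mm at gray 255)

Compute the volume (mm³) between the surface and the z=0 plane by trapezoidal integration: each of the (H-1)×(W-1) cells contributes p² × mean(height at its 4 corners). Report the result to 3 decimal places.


height_mm = gray/255 × 1.677; cell vol = 2.7² × mean(4 corners)
unit = 2.7² × 1.677 / (4×255) = 0.0119856 mm³ per gray-sum
row 0: Σ corner-gray over 6 cells = 2947  → 35.3216
row 1: Σ corner-gray over 6 cells = 2440  → 29.2449
row 2: Σ corner-gray over 6 cells = 1709  → 20.4834
row 3: Σ corner-gray over 6 cells = 1777  → 21.2984
row 4: Σ corner-gray over 6 cells = 2105  → 25.2297
row 5: Σ corner-gray over 6 cells = 2909  → 34.8662
row 6: Σ corner-gray over 6 cells = 3314  → 39.7203
row 7: Σ corner-gray over 6 cells = 3250  → 38.9533
row 8: Σ corner-gray over 6 cells = 2814  → 33.7275
row 9: Σ corner-gray over 6 cells = 2976  → 35.6692
row 10: Σ corner-gray over 6 cells = 3466  → 41.5422
row 11: Σ corner-gray over 6 cells = 2865  → 34.3388
Σ rows: total corner-gray = 32572  → 390.3955 mm³

390.396


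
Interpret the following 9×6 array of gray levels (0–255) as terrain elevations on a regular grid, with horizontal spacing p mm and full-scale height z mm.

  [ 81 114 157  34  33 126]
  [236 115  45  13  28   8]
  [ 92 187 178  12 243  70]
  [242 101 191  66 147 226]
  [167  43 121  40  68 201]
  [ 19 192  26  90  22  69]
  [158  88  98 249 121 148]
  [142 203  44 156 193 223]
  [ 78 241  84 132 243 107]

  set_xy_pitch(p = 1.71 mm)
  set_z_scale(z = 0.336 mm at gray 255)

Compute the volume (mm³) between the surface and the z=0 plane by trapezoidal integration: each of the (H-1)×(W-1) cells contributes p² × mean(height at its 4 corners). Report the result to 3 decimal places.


18.099

height_mm = gray/255 × 0.336; cell vol = 1.71² × mean(4 corners)
unit = 1.71² × 0.336 / (4×255) = 0.000963233 mm³ per gray-sum
row 0: Σ corner-gray over 5 cells = 1529  → 1.4728
row 1: Σ corner-gray over 5 cells = 2048  → 1.9727
row 2: Σ corner-gray over 5 cells = 2880  → 2.7741
row 3: Σ corner-gray over 5 cells = 2390  → 2.3021
row 4: Σ corner-gray over 5 cells = 1660  → 1.5990
row 5: Σ corner-gray over 5 cells = 2166  → 2.0864
row 6: Σ corner-gray over 5 cells = 2975  → 2.8656
row 7: Σ corner-gray over 5 cells = 3142  → 3.0265
Σ rows: total corner-gray = 18790  → 18.0991 mm³


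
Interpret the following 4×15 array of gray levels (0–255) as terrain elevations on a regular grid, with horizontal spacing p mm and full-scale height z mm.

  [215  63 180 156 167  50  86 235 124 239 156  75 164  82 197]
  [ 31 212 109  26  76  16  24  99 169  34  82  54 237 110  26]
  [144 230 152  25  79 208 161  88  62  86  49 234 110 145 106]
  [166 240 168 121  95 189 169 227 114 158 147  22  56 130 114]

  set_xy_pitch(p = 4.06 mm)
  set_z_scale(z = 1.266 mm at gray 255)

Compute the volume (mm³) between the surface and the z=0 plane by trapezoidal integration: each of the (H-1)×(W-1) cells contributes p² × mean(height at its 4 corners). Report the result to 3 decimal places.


height_mm = gray/255 × 1.266; cell vol = 4.06² × mean(4 corners)
unit = 4.06² × 1.266 / (4×255) = 0.0204591 mm³ per gray-sum
row 0: Σ corner-gray over 14 cells = 6519  → 133.3726
row 1: Σ corner-gray over 14 cells = 6061  → 124.0023
row 2: Σ corner-gray over 14 cells = 7460  → 152.6246
Σ rows: total corner-gray = 20040  → 409.9995 mm³

409.999


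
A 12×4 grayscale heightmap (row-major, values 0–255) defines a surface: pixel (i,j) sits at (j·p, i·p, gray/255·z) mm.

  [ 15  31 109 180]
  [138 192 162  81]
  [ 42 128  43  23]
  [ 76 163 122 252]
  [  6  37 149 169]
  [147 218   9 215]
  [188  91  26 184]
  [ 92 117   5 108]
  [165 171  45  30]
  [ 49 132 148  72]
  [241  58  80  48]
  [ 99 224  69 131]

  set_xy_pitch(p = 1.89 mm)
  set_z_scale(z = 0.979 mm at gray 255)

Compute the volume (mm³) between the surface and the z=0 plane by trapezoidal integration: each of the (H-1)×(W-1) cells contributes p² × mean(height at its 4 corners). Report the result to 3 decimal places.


49.120

height_mm = gray/255 × 0.979; cell vol = 1.89² × mean(4 corners)
unit = 1.89² × 0.979 / (4×255) = 0.00342852 mm³ per gray-sum
row 0: Σ corner-gray over 3 cells = 1402  → 4.8068
row 1: Σ corner-gray over 3 cells = 1334  → 4.5736
row 2: Σ corner-gray over 3 cells = 1305  → 4.4742
row 3: Σ corner-gray over 3 cells = 1445  → 4.9542
row 4: Σ corner-gray over 3 cells = 1363  → 4.6731
row 5: Σ corner-gray over 3 cells = 1422  → 4.8753
row 6: Σ corner-gray over 3 cells = 1050  → 3.5999
row 7: Σ corner-gray over 3 cells = 1071  → 3.6719
row 8: Σ corner-gray over 3 cells = 1308  → 4.4845
row 9: Σ corner-gray over 3 cells = 1246  → 4.2719
row 10: Σ corner-gray over 3 cells = 1381  → 4.7348
Σ rows: total corner-gray = 14327  → 49.1203 mm³


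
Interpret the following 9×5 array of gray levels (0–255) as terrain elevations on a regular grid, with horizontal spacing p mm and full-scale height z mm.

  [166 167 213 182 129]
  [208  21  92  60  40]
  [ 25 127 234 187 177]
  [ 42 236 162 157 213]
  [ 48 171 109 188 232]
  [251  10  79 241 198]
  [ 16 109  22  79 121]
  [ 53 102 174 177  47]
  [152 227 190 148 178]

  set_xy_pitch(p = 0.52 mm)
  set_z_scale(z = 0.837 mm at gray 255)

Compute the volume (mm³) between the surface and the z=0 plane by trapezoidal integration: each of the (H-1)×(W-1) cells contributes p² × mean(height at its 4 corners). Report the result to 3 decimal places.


3.810

height_mm = gray/255 × 0.837; cell vol = 0.52² × mean(4 corners)
unit = 0.52² × 0.837 / (4×255) = 0.000221887 mm³ per gray-sum
row 0: Σ corner-gray over 4 cells = 2013  → 0.4467
row 1: Σ corner-gray over 4 cells = 1892  → 0.4198
row 2: Σ corner-gray over 4 cells = 2663  → 0.5909
row 3: Σ corner-gray over 4 cells = 2581  → 0.5727
row 4: Σ corner-gray over 4 cells = 2325  → 0.5159
row 5: Σ corner-gray over 4 cells = 1666  → 0.3697
row 6: Σ corner-gray over 4 cells = 1563  → 0.3468
row 7: Σ corner-gray over 4 cells = 2466  → 0.5472
Σ rows: total corner-gray = 17169  → 3.8096 mm³


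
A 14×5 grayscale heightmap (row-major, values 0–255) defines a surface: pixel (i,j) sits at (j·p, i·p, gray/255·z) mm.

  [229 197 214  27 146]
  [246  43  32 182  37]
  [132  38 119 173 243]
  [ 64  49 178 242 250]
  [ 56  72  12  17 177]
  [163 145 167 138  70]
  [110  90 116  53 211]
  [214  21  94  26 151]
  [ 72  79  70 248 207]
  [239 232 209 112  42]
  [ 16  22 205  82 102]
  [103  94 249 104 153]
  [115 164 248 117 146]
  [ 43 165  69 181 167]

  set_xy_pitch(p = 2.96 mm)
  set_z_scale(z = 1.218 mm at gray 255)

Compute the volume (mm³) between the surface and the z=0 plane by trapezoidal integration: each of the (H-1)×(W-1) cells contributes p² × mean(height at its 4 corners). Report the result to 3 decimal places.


height_mm = gray/255 × 1.218; cell vol = 2.96² × mean(4 corners)
unit = 2.96² × 1.218 / (4×255) = 0.0104624 mm³ per gray-sum
row 0: Σ corner-gray over 4 cells = 2048  → 21.4270
row 1: Σ corner-gray over 4 cells = 1832  → 19.1671
row 2: Σ corner-gray over 4 cells = 2287  → 23.9275
row 3: Σ corner-gray over 4 cells = 1687  → 17.6500
row 4: Σ corner-gray over 4 cells = 1568  → 16.4050
row 5: Σ corner-gray over 4 cells = 1972  → 20.6318
row 6: Σ corner-gray over 4 cells = 1486  → 15.5471
row 7: Σ corner-gray over 4 cells = 1720  → 17.9953
row 8: Σ corner-gray over 4 cells = 2460  → 25.7375
row 9: Σ corner-gray over 4 cells = 2123  → 22.2116
row 10: Σ corner-gray over 4 cells = 1886  → 19.7321
row 11: Σ corner-gray over 4 cells = 2469  → 25.8316
row 12: Σ corner-gray over 4 cells = 2359  → 24.6808
Σ rows: total corner-gray = 25897  → 270.9443 mm³

270.944


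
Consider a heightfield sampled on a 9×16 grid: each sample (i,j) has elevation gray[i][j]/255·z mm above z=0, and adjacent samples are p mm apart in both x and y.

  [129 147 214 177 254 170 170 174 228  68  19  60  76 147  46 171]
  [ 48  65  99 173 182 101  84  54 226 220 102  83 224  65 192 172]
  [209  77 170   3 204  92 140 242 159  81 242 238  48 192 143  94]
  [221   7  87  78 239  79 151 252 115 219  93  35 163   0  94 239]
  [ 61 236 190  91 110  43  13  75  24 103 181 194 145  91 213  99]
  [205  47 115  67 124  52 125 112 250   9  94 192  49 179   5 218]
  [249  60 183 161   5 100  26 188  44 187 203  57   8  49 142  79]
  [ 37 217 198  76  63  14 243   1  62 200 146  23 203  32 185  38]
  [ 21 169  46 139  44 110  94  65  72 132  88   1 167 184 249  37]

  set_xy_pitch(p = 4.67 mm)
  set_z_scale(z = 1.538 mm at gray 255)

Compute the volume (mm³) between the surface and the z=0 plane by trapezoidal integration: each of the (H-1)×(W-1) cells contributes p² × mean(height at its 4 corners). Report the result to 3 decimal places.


1913.477

height_mm = gray/255 × 1.538; cell vol = 4.67² × mean(4 corners)
unit = 4.67² × 1.538 / (4×255) = 0.0328844 mm³ per gray-sum
row 0: Σ corner-gray over 15 cells = 8160  → 268.3367
row 1: Σ corner-gray over 15 cells = 8325  → 273.7626
row 2: Σ corner-gray over 15 cells = 8049  → 264.6865
row 3: Σ corner-gray over 15 cells = 7262  → 238.8065
row 4: Σ corner-gray over 15 cells = 6841  → 224.9622
row 5: Σ corner-gray over 15 cells = 6417  → 211.0192
row 6: Σ corner-gray over 15 cells = 6555  → 215.5572
row 7: Σ corner-gray over 15 cells = 6579  → 216.3465
Σ rows: total corner-gray = 58188  → 1913.4775 mm³


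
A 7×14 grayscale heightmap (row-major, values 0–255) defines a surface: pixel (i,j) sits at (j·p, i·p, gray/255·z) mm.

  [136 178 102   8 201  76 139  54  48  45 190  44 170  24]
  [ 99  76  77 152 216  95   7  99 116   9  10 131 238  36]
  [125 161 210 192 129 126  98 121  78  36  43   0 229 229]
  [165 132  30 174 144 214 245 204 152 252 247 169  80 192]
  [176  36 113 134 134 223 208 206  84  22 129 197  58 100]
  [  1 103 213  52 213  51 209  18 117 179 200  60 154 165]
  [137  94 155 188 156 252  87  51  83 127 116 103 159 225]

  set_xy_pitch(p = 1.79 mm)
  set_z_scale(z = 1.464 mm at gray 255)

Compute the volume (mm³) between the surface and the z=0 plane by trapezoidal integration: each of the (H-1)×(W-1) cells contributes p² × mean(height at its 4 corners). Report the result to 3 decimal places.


height_mm = gray/255 × 1.464; cell vol = 1.79² × mean(4 corners)
unit = 1.79² × 1.464 / (4×255) = 0.00459883 mm³ per gray-sum
row 0: Σ corner-gray over 13 cells = 5257  → 24.1760
row 1: Σ corner-gray over 13 cells = 5787  → 26.6134
row 2: Σ corner-gray over 13 cells = 7643  → 35.1488
row 3: Σ corner-gray over 13 cells = 7807  → 35.9030
row 4: Σ corner-gray over 13 cells = 6668  → 30.6650
row 5: Σ corner-gray over 13 cells = 6808  → 31.3088
Σ rows: total corner-gray = 39970  → 183.8151 mm³

183.815


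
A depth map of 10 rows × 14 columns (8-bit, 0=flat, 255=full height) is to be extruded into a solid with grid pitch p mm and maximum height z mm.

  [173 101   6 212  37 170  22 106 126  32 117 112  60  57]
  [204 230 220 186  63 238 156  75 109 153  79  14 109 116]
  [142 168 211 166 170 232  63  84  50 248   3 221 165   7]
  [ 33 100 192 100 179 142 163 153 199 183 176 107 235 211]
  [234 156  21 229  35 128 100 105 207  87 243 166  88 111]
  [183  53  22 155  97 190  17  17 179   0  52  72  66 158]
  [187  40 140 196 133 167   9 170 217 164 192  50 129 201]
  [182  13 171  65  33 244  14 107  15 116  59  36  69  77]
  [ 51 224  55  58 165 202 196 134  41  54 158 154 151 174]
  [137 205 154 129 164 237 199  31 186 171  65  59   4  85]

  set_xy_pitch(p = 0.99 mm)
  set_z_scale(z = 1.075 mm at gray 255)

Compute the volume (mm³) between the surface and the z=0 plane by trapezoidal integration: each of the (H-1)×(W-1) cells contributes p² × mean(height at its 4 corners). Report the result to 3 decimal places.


60.196

height_mm = gray/255 × 1.075; cell vol = 0.99² × mean(4 corners)
unit = 0.99² × 1.075 / (4×255) = 0.00103295 mm³ per gray-sum
row 0: Σ corner-gray over 13 cells = 6016  → 6.2142
row 1: Σ corner-gray over 13 cells = 7295  → 7.5354
row 2: Σ corner-gray over 13 cells = 7813  → 8.0704
row 3: Σ corner-gray over 13 cells = 7577  → 7.8267
row 4: Σ corner-gray over 13 cells = 5656  → 5.8424
row 5: Σ corner-gray over 13 cells = 5783  → 5.9735
row 6: Σ corner-gray over 13 cells = 5745  → 5.9343
row 7: Σ corner-gray over 13 cells = 5552  → 5.7349
row 8: Σ corner-gray over 13 cells = 6839  → 7.0643
Σ rows: total corner-gray = 58276  → 60.1961 mm³


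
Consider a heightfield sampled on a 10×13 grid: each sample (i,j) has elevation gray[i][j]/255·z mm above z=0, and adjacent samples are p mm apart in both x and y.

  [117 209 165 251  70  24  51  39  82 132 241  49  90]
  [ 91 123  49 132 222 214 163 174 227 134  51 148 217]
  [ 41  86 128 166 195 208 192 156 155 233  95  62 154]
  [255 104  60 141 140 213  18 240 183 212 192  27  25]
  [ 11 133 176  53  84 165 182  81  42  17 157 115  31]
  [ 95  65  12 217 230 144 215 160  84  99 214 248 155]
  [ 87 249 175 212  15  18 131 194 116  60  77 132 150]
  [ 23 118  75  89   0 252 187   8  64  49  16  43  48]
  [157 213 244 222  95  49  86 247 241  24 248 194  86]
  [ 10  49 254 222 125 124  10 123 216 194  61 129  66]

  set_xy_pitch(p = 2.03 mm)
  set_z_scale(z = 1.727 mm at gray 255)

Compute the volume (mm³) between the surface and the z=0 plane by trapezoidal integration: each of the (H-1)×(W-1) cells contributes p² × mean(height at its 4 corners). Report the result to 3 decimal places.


395.547

height_mm = gray/255 × 1.727; cell vol = 2.03² × mean(4 corners)
unit = 2.03² × 1.727 / (4×255) = 0.00697725 mm³ per gray-sum
row 0: Σ corner-gray over 12 cells = 6415  → 44.7591
row 1: Σ corner-gray over 12 cells = 7129  → 49.7408
row 2: Σ corner-gray over 12 cells = 6887  → 48.0523
row 3: Σ corner-gray over 12 cells = 5792  → 40.4122
row 4: Σ corner-gray over 12 cells = 6078  → 42.4077
row 5: Σ corner-gray over 12 cells = 6621  → 46.1964
row 6: Σ corner-gray over 12 cells = 4868  → 33.9652
row 7: Σ corner-gray over 12 cells = 5842  → 40.7611
row 8: Σ corner-gray over 12 cells = 7059  → 49.2524
Σ rows: total corner-gray = 56691  → 395.5472 mm³


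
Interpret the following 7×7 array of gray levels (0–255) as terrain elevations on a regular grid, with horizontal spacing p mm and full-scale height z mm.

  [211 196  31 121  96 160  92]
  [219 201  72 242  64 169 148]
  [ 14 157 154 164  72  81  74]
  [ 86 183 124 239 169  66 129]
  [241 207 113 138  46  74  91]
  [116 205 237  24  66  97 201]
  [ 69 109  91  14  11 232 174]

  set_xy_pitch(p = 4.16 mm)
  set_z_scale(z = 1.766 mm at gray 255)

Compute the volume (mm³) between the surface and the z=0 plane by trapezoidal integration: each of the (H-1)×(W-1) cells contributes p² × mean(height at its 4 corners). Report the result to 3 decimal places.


562.155

height_mm = gray/255 × 1.766; cell vol = 4.16² × mean(4 corners)
unit = 4.16² × 1.766 / (4×255) = 0.0299624 mm³ per gray-sum
row 0: Σ corner-gray over 6 cells = 3374  → 101.0933
row 1: Σ corner-gray over 6 cells = 3207  → 96.0895
row 2: Σ corner-gray over 6 cells = 3121  → 93.5128
row 3: Σ corner-gray over 6 cells = 3265  → 97.8274
row 4: Σ corner-gray over 6 cells = 3063  → 91.7750
row 5: Σ corner-gray over 6 cells = 2732  → 81.8574
Σ rows: total corner-gray = 18762  → 562.1553 mm³


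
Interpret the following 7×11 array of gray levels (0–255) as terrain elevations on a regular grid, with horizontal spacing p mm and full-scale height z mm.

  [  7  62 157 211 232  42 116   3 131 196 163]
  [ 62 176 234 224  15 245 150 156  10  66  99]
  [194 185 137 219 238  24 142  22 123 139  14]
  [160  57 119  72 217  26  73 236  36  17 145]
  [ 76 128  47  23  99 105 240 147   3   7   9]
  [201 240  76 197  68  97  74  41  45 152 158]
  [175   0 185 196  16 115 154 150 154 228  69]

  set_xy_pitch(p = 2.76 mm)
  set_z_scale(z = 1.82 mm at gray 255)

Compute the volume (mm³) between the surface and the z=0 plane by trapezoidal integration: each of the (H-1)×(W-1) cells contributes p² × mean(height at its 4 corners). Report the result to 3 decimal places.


379.684

height_mm = gray/255 × 1.82; cell vol = 2.76² × mean(4 corners)
unit = 2.76² × 1.82 / (4×255) = 0.0135922 mm³ per gray-sum
row 0: Σ corner-gray over 10 cells = 5183  → 70.4483
row 1: Σ corner-gray over 10 cells = 5379  → 73.1124
row 2: Σ corner-gray over 10 cells = 4677  → 63.5707
row 3: Σ corner-gray over 10 cells = 3694  → 50.2095
row 4: Σ corner-gray over 10 cells = 4022  → 54.6678
row 5: Σ corner-gray over 10 cells = 4979  → 67.6755
Σ rows: total corner-gray = 27934  → 379.6842 mm³


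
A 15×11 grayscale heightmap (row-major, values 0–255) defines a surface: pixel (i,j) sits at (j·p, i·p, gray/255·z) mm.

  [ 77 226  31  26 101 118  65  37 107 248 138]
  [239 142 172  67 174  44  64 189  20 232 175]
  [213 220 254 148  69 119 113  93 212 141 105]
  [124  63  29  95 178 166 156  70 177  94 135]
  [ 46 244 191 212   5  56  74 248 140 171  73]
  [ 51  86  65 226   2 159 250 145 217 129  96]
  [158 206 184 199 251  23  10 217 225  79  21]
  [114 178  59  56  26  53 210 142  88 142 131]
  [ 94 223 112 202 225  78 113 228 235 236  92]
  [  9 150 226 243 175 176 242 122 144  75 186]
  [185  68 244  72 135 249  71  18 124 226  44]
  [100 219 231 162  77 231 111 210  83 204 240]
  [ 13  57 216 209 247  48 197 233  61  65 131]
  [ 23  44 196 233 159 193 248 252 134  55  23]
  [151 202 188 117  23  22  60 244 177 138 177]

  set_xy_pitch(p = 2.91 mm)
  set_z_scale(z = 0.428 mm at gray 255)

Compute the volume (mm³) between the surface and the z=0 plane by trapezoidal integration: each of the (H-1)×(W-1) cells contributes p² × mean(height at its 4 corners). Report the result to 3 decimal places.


height_mm = gray/255 × 0.428; cell vol = 2.91² × mean(4 corners)
unit = 2.91² × 0.428 / (4×255) = 0.00355328 mm³ per gray-sum
row 0: Σ corner-gray over 10 cells = 4755  → 16.8959
row 1: Σ corner-gray over 10 cells = 5678  → 20.1755
row 2: Σ corner-gray over 10 cells = 5371  → 19.0847
row 3: Σ corner-gray over 10 cells = 5116  → 18.1786
row 4: Σ corner-gray over 10 cells = 5506  → 19.5644
row 5: Σ corner-gray over 10 cells = 5672  → 20.1542
row 6: Σ corner-gray over 10 cells = 5120  → 18.1928
row 7: Σ corner-gray over 10 cells = 5643  → 20.0512
row 8: Σ corner-gray over 10 cells = 6791  → 24.1303
row 9: Σ corner-gray over 10 cells = 5944  → 21.1207
row 10: Σ corner-gray over 10 cells = 6039  → 21.4583
row 11: Σ corner-gray over 10 cells = 6206  → 22.0517
row 12: Σ corner-gray over 10 cells = 5884  → 20.9075
row 13: Σ corner-gray over 10 cells = 5744  → 20.4100
Σ rows: total corner-gray = 79469  → 282.3757 mm³

282.376


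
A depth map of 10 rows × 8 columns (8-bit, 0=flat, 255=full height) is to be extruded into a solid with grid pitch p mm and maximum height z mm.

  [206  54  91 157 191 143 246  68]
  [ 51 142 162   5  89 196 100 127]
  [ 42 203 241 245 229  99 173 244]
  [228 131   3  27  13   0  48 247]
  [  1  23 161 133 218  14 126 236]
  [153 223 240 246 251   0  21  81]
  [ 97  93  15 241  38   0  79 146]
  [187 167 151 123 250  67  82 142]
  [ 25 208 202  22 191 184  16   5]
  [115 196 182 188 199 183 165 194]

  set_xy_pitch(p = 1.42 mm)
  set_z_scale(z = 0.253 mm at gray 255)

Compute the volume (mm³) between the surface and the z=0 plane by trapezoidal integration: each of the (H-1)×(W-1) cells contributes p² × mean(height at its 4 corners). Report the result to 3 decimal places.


16.085

height_mm = gray/255 × 0.253; cell vol = 1.42² × mean(4 corners)
unit = 1.42² × 0.253 / (4×255) = 0.000500146 mm³ per gray-sum
row 0: Σ corner-gray over 7 cells = 3604  → 1.8025
row 1: Σ corner-gray over 7 cells = 4232  → 2.1166
row 2: Σ corner-gray over 7 cells = 3585  → 1.7930
row 3: Σ corner-gray over 7 cells = 2506  → 1.2534
row 4: Σ corner-gray over 7 cells = 3783  → 1.8921
row 5: Σ corner-gray over 7 cells = 3371  → 1.6860
row 6: Σ corner-gray over 7 cells = 3184  → 1.5925
row 7: Σ corner-gray over 7 cells = 3685  → 1.8430
row 8: Σ corner-gray over 7 cells = 4211  → 2.1061
Σ rows: total corner-gray = 32161  → 16.0852 mm³


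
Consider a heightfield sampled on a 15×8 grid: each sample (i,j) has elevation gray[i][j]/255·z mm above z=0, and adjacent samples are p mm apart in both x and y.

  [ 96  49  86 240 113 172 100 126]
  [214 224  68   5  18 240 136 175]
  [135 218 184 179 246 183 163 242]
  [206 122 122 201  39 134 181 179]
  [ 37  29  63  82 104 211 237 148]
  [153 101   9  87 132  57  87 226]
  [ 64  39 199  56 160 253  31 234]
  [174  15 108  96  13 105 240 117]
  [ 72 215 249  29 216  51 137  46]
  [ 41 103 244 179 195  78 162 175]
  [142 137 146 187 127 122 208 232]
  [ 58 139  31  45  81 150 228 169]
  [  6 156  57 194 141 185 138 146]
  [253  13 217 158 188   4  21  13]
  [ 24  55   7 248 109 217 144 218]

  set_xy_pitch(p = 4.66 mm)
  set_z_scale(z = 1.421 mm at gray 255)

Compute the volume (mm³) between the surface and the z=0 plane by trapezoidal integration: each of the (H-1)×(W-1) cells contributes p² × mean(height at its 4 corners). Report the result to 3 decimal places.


1551.667

height_mm = gray/255 × 1.421; cell vol = 4.66² × mean(4 corners)
unit = 4.66² × 1.421 / (4×255) = 0.0302528 mm³ per gray-sum
row 0: Σ corner-gray over 7 cells = 3513  → 106.2781
row 1: Σ corner-gray over 7 cells = 4494  → 135.9561
row 2: Σ corner-gray over 7 cells = 4706  → 142.3697
row 3: Σ corner-gray over 7 cells = 3620  → 109.5152
row 4: Σ corner-gray over 7 cells = 2962  → 89.6088
row 5: Σ corner-gray over 7 cells = 3099  → 93.7535
row 6: Σ corner-gray over 7 cells = 3219  → 97.3838
row 7: Σ corner-gray over 7 cells = 3357  → 101.5587
row 8: Σ corner-gray over 7 cells = 4050  → 122.5239
row 9: Σ corner-gray over 7 cells = 4366  → 132.0838
row 10: Σ corner-gray over 7 cells = 3803  → 115.0514
row 11: Σ corner-gray over 7 cells = 3469  → 104.9470
row 12: Σ corner-gray over 7 cells = 3362  → 101.7100
row 13: Σ corner-gray over 7 cells = 3270  → 98.9267
Σ rows: total corner-gray = 51290  → 1551.6667 mm³


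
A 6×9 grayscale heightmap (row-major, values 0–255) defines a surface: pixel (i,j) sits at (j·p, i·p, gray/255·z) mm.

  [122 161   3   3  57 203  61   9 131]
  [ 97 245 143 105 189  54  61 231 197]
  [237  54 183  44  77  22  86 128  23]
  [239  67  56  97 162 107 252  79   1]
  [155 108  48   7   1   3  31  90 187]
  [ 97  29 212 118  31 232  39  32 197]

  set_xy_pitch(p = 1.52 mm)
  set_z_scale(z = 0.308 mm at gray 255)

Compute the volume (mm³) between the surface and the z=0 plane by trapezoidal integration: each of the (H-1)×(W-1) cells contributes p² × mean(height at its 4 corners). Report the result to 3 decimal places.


height_mm = gray/255 × 0.308; cell vol = 1.52² × mean(4 corners)
unit = 1.52² × 0.308 / (4×255) = 0.00069765 mm³ per gray-sum
row 0: Σ corner-gray over 8 cells = 3597  → 2.5094
row 1: Σ corner-gray over 8 cells = 3798  → 2.6497
row 2: Σ corner-gray over 8 cells = 3328  → 2.3218
row 3: Σ corner-gray over 8 cells = 2798  → 1.9520
row 4: Σ corner-gray over 8 cells = 2598  → 1.8125
Σ rows: total corner-gray = 16119  → 11.2454 mm³

11.245


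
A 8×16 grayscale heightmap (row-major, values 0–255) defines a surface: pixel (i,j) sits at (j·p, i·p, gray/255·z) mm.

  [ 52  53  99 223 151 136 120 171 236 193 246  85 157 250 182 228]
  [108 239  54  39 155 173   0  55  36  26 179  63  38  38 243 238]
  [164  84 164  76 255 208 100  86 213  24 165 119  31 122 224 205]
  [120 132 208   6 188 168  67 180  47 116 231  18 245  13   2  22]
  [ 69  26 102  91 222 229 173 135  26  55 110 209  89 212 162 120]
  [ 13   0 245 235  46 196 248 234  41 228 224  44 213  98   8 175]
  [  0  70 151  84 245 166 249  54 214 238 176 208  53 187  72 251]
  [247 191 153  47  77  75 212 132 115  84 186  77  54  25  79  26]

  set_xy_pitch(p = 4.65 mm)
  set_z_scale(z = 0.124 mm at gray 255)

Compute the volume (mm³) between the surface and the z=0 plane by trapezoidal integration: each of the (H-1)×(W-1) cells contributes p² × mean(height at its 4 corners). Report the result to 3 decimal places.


143.872

height_mm = gray/255 × 0.124; cell vol = 4.65² × mean(4 corners)
unit = 4.65² × 0.124 / (4×255) = 0.00262862 mm³ per gray-sum
row 0: Σ corner-gray over 15 cells = 7906  → 20.7819
row 1: Σ corner-gray over 15 cells = 7133  → 18.7499
row 2: Σ corner-gray over 15 cells = 7495  → 19.7015
row 3: Σ corner-gray over 15 cells = 7255  → 19.0706
row 4: Σ corner-gray over 15 cells = 8179  → 21.4995
row 5: Σ corner-gray over 15 cells = 8893  → 23.3763
row 6: Σ corner-gray over 15 cells = 7872  → 20.6925
Σ rows: total corner-gray = 54733  → 143.8721 mm³


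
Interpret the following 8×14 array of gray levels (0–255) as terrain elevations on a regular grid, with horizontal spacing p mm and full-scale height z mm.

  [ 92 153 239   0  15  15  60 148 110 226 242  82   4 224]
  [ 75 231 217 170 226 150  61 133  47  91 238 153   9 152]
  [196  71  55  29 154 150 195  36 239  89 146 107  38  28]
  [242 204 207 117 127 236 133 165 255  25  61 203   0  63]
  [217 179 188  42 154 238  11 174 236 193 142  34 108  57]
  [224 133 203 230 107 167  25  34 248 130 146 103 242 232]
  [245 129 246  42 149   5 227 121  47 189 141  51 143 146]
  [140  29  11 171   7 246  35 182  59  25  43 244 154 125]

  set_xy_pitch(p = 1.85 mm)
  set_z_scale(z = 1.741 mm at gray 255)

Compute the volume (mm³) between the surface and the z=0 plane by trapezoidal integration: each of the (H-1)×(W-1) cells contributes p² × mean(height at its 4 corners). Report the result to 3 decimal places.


height_mm = gray/255 × 1.741; cell vol = 1.85² × mean(4 corners)
unit = 1.85² × 1.741 / (4×255) = 0.00584174 mm³ per gray-sum
row 0: Σ corner-gray over 13 cells = 6583  → 38.4562
row 1: Σ corner-gray over 13 cells = 6521  → 38.0940
row 2: Σ corner-gray over 13 cells = 6613  → 38.6314
row 3: Σ corner-gray over 13 cells = 7443  → 43.4801
row 4: Σ corner-gray over 13 cells = 7664  → 44.7711
row 5: Σ corner-gray over 13 cells = 7363  → 43.0127
row 6: Σ corner-gray over 13 cells = 6048  → 35.3308
Σ rows: total corner-gray = 48235  → 281.7762 mm³

281.776


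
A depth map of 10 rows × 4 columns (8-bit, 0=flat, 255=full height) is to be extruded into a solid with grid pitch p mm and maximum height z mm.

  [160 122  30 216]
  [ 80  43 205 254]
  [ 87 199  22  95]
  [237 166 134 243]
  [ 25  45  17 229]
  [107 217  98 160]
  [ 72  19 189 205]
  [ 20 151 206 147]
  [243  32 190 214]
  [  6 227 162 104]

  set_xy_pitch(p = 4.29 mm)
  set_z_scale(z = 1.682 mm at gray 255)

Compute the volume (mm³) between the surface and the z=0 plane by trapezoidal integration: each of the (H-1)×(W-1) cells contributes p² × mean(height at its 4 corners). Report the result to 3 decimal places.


429.010

height_mm = gray/255 × 1.682; cell vol = 4.29² × mean(4 corners)
unit = 4.29² × 1.682 / (4×255) = 0.0303487 mm³ per gray-sum
row 0: Σ corner-gray over 3 cells = 1510  → 45.8266
row 1: Σ corner-gray over 3 cells = 1454  → 44.1270
row 2: Σ corner-gray over 3 cells = 1704  → 51.7142
row 3: Σ corner-gray over 3 cells = 1458  → 44.2484
row 4: Σ corner-gray over 3 cells = 1275  → 38.6946
row 5: Σ corner-gray over 3 cells = 1590  → 48.2545
row 6: Σ corner-gray over 3 cells = 1574  → 47.7689
row 7: Σ corner-gray over 3 cells = 1782  → 54.0814
row 8: Σ corner-gray over 3 cells = 1789  → 54.2939
Σ rows: total corner-gray = 14136  → 429.0095 mm³


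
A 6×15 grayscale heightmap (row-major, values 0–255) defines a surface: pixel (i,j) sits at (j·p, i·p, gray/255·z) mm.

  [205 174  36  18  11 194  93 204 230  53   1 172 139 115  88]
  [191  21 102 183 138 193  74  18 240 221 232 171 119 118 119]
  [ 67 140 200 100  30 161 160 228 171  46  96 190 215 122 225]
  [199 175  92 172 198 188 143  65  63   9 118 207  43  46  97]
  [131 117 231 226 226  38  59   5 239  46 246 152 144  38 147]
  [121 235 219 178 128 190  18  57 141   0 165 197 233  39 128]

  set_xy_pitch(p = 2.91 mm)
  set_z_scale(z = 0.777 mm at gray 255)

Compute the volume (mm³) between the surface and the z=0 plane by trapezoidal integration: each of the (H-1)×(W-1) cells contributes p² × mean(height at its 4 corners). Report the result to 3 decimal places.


height_mm = gray/255 × 0.777; cell vol = 2.91² × mean(4 corners)
unit = 2.91² × 0.777 / (4×255) = 0.0064507 mm³ per gray-sum
row 0: Σ corner-gray over 14 cells = 7143  → 46.0773
row 1: Σ corner-gray over 14 cells = 7980  → 51.4766
row 2: Σ corner-gray over 14 cells = 7344  → 47.3739
row 3: Σ corner-gray over 14 cells = 7146  → 46.0967
row 4: Σ corner-gray over 14 cells = 7661  → 49.4188
Σ rows: total corner-gray = 37274  → 240.4434 mm³

240.443


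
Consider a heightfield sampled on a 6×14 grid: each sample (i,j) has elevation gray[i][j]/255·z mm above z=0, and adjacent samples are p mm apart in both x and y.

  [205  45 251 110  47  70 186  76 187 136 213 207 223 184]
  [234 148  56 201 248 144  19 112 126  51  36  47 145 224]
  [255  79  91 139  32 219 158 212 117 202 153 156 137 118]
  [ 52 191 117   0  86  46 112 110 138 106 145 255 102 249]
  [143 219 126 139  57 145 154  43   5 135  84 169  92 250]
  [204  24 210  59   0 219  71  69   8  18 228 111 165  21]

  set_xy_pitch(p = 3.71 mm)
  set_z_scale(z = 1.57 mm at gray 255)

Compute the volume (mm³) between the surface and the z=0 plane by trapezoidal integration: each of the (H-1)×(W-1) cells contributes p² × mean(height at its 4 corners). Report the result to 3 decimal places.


height_mm = gray/255 × 1.57; cell vol = 3.71² × mean(4 corners)
unit = 3.71² × 1.57 / (4×255) = 0.0211859 mm³ per gray-sum
row 0: Σ corner-gray over 13 cells = 7015  → 148.6192
row 1: Σ corner-gray over 13 cells = 6887  → 145.9074
row 2: Σ corner-gray over 13 cells = 6880  → 145.7591
row 3: Σ corner-gray over 13 cells = 6246  → 132.3272
row 4: Σ corner-gray over 13 cells = 5718  → 121.1411
Σ rows: total corner-gray = 32746  → 693.7541 mm³

693.754


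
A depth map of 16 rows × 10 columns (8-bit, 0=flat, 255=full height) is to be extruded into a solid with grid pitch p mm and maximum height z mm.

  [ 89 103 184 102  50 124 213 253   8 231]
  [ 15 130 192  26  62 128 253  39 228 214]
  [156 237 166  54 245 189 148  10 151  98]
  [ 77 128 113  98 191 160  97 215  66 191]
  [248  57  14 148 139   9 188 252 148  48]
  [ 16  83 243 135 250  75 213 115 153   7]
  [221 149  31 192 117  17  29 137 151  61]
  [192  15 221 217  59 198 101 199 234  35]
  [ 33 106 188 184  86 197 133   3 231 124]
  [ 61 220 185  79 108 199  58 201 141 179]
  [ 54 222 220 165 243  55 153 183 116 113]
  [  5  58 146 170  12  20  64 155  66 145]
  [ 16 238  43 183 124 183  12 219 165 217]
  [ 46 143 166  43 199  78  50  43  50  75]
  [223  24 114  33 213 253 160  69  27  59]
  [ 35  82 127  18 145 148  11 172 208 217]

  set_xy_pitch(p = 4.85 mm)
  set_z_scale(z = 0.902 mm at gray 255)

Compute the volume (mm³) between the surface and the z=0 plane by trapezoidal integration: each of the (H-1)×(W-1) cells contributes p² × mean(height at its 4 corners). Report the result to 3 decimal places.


1447.394

height_mm = gray/255 × 0.902; cell vol = 4.85² × mean(4 corners)
unit = 4.85² × 0.902 / (4×255) = 0.0208013 mm³ per gray-sum
row 0: Σ corner-gray over 9 cells = 4739  → 98.5772
row 1: Σ corner-gray over 9 cells = 4999  → 103.9855
row 2: Σ corner-gray over 9 cells = 5058  → 105.2128
row 3: Σ corner-gray over 9 cells = 4610  → 95.8939
row 4: Σ corner-gray over 9 cells = 4763  → 99.0764
row 5: Σ corner-gray over 9 cells = 4485  → 93.2937
row 6: Σ corner-gray over 9 cells = 4643  → 96.5803
row 7: Σ corner-gray over 9 cells = 5128  → 106.6689
row 8: Σ corner-gray over 9 cells = 5035  → 104.7344
row 9: Σ corner-gray over 9 cells = 5503  → 114.4694
row 10: Σ corner-gray over 9 cells = 4413  → 91.7960
row 11: Σ corner-gray over 9 cells = 4099  → 85.2644
row 12: Σ corner-gray over 9 cells = 4232  → 88.0310
row 13: Σ corner-gray over 9 cells = 3733  → 77.6511
row 14: Σ corner-gray over 9 cells = 4142  → 86.1589
Σ rows: total corner-gray = 69582  → 1447.3939 mm³


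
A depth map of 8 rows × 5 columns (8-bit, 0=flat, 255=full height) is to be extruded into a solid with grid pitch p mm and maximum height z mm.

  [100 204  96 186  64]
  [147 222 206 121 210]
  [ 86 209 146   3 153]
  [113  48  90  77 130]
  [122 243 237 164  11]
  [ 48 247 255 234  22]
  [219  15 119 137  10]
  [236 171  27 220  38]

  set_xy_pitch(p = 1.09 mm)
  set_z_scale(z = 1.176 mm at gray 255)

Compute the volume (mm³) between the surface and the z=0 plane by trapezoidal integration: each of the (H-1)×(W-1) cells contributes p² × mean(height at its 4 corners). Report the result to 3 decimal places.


21.753

height_mm = gray/255 × 1.176; cell vol = 1.09² × mean(4 corners)
unit = 1.09² × 1.176 / (4×255) = 0.00136981 mm³ per gray-sum
row 0: Σ corner-gray over 4 cells = 2591  → 3.5492
row 1: Σ corner-gray over 4 cells = 2410  → 3.3012
row 2: Σ corner-gray over 4 cells = 1628  → 2.2300
row 3: Σ corner-gray over 4 cells = 2094  → 2.8684
row 4: Σ corner-gray over 4 cells = 2963  → 4.0587
row 5: Σ corner-gray over 4 cells = 2313  → 3.1684
row 6: Σ corner-gray over 4 cells = 1881  → 2.5766
Σ rows: total corner-gray = 15880  → 21.7526 mm³
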